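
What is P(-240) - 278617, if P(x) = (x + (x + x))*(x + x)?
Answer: 66983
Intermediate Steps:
P(x) = 6*x² (P(x) = (x + 2*x)*(2*x) = (3*x)*(2*x) = 6*x²)
P(-240) - 278617 = 6*(-240)² - 278617 = 6*57600 - 278617 = 345600 - 278617 = 66983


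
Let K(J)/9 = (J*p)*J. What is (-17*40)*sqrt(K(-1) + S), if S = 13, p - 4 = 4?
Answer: -680*sqrt(85) ≈ -6269.3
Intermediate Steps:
p = 8 (p = 4 + 4 = 8)
K(J) = 72*J**2 (K(J) = 9*((J*8)*J) = 9*((8*J)*J) = 9*(8*J**2) = 72*J**2)
(-17*40)*sqrt(K(-1) + S) = (-17*40)*sqrt(72*(-1)**2 + 13) = -680*sqrt(72*1 + 13) = -680*sqrt(72 + 13) = -680*sqrt(85)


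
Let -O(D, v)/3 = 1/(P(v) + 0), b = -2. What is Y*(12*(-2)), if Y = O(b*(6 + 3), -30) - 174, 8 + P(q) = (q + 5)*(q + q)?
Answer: 1557666/373 ≈ 4176.0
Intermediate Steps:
P(q) = -8 + 2*q*(5 + q) (P(q) = -8 + (q + 5)*(q + q) = -8 + (5 + q)*(2*q) = -8 + 2*q*(5 + q))
O(D, v) = -3/(-8 + 2*v² + 10*v) (O(D, v) = -3/((-8 + 2*v² + 10*v) + 0) = -3/(-8 + 2*v² + 10*v))
Y = -259611/1492 (Y = -3/(-8 + 2*(-30)² + 10*(-30)) - 174 = -3/(-8 + 2*900 - 300) - 174 = -3/(-8 + 1800 - 300) - 174 = -3/1492 - 174 = -259611/1492 ≈ -174.00)
Y*(12*(-2)) = -778833*(-2)/373 = -259611/1492*(-24) = 1557666/373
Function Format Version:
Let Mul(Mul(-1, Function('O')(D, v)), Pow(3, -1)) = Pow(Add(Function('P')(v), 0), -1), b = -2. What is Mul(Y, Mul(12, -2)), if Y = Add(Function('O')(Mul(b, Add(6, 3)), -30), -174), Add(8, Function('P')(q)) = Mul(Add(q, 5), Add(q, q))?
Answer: Rational(1557666, 373) ≈ 4176.0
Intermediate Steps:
Function('P')(q) = Add(-8, Mul(2, q, Add(5, q))) (Function('P')(q) = Add(-8, Mul(Add(q, 5), Add(q, q))) = Add(-8, Mul(Add(5, q), Mul(2, q))) = Add(-8, Mul(2, q, Add(5, q))))
Function('O')(D, v) = Mul(-3, Pow(Add(-8, Mul(2, Pow(v, 2)), Mul(10, v)), -1)) (Function('O')(D, v) = Mul(-3, Pow(Add(Add(-8, Mul(2, Pow(v, 2)), Mul(10, v)), 0), -1)) = Mul(-3, Pow(Add(-8, Mul(2, Pow(v, 2)), Mul(10, v)), -1)))
Y = Rational(-259611, 1492) (Y = Add(Mul(-3, Pow(Add(-8, Mul(2, Pow(-30, 2)), Mul(10, -30)), -1)), -174) = Add(Mul(-3, Pow(Add(-8, Mul(2, 900), -300), -1)), -174) = Add(Mul(-3, Pow(Add(-8, 1800, -300), -1)), -174) = Add(Mul(-3, Pow(1492, -1)), -174) = Add(Mul(-3, Rational(1, 1492)), -174) = Add(Rational(-3, 1492), -174) = Rational(-259611, 1492) ≈ -174.00)
Mul(Y, Mul(12, -2)) = Mul(Rational(-259611, 1492), Mul(12, -2)) = Mul(Rational(-259611, 1492), -24) = Rational(1557666, 373)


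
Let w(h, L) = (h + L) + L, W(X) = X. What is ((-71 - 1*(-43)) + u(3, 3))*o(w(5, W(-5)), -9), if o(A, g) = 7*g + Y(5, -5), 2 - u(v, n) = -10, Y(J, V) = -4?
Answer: 1072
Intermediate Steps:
w(h, L) = h + 2*L (w(h, L) = (L + h) + L = h + 2*L)
u(v, n) = 12 (u(v, n) = 2 - 1*(-10) = 2 + 10 = 12)
o(A, g) = -4 + 7*g (o(A, g) = 7*g - 4 = -4 + 7*g)
((-71 - 1*(-43)) + u(3, 3))*o(w(5, W(-5)), -9) = ((-71 - 1*(-43)) + 12)*(-4 + 7*(-9)) = ((-71 + 43) + 12)*(-4 - 63) = (-28 + 12)*(-67) = -16*(-67) = 1072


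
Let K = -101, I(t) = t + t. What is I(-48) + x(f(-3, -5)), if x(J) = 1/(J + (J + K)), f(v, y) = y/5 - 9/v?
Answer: -9313/97 ≈ -96.010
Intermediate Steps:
I(t) = 2*t
f(v, y) = -9/v + y/5 (f(v, y) = y*(1/5) - 9/v = y/5 - 9/v = -9/v + y/5)
x(J) = 1/(-101 + 2*J) (x(J) = 1/(J + (J - 101)) = 1/(J + (-101 + J)) = 1/(-101 + 2*J))
I(-48) + x(f(-3, -5)) = 2*(-48) + 1/(-101 + 2*(-9/(-3) + (1/5)*(-5))) = -96 + 1/(-101 + 2*(-9*(-1/3) - 1)) = -96 + 1/(-101 + 2*(3 - 1)) = -96 + 1/(-101 + 2*2) = -96 + 1/(-101 + 4) = -96 + 1/(-97) = -96 - 1/97 = -9313/97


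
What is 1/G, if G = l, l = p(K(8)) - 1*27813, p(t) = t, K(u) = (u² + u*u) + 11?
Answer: -1/27674 ≈ -3.6135e-5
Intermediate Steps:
K(u) = 11 + 2*u² (K(u) = (u² + u²) + 11 = 2*u² + 11 = 11 + 2*u²)
l = -27674 (l = (11 + 2*8²) - 1*27813 = (11 + 2*64) - 27813 = (11 + 128) - 27813 = 139 - 27813 = -27674)
G = -27674
1/G = 1/(-27674) = -1/27674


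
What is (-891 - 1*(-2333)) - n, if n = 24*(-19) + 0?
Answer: 1898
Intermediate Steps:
n = -456 (n = -456 + 0 = -456)
(-891 - 1*(-2333)) - n = (-891 - 1*(-2333)) - 1*(-456) = (-891 + 2333) + 456 = 1442 + 456 = 1898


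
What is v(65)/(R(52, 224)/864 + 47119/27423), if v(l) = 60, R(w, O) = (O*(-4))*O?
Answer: -4936140/18969427 ≈ -0.26022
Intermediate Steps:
R(w, O) = -4*O² (R(w, O) = (-4*O)*O = -4*O²)
v(65)/(R(52, 224)/864 + 47119/27423) = 60/(-4*224²/864 + 47119/27423) = 60/(-4*50176*(1/864) + 47119*(1/27423)) = 60/(-200704*1/864 + 47119/27423) = 60/(-6272/27 + 47119/27423) = 60/(-18969427/82269) = 60*(-82269/18969427) = -4936140/18969427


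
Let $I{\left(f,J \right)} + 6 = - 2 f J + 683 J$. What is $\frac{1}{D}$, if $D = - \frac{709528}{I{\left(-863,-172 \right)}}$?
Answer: $\frac{207177}{354764} \approx 0.58399$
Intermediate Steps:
$I{\left(f,J \right)} = -6 + 683 J - 2 J f$ ($I{\left(f,J \right)} = -6 + \left(- 2 f J + 683 J\right) = -6 - \left(- 683 J + 2 J f\right) = -6 + 683 J - 2 J f$)
$D = \frac{354764}{207177}$ ($D = - \frac{709528}{-6 + 683 \left(-172\right) - \left(-344\right) \left(-863\right)} = - \frac{709528}{-6 - 117476 - 296872} = - \frac{709528}{-414354} = \left(-709528\right) \left(- \frac{1}{414354}\right) = \frac{354764}{207177} \approx 1.7124$)
$\frac{1}{D} = \frac{1}{\frac{354764}{207177}} = \frac{207177}{354764}$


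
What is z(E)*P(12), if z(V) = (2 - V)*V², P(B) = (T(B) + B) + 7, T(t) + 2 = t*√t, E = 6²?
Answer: -749088 - 1057536*√3 ≈ -2.5808e+6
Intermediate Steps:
E = 36
T(t) = -2 + t^(3/2) (T(t) = -2 + t*√t = -2 + t^(3/2))
P(B) = 5 + B + B^(3/2) (P(B) = ((-2 + B^(3/2)) + B) + 7 = (-2 + B + B^(3/2)) + 7 = 5 + B + B^(3/2))
z(V) = V²*(2 - V)
z(E)*P(12) = (36²*(2 - 1*36))*(5 + 12 + 12^(3/2)) = (1296*(2 - 36))*(5 + 12 + 24*√3) = (1296*(-34))*(17 + 24*√3) = -44064*(17 + 24*√3) = -749088 - 1057536*√3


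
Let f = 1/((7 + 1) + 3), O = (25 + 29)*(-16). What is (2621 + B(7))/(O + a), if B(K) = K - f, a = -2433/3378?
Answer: -32549282/10710425 ≈ -3.0390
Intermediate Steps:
a = -811/1126 (a = -2433*1/3378 = -811/1126 ≈ -0.72025)
O = -864 (O = 54*(-16) = -864)
f = 1/11 (f = 1/(8 + 3) = 1/11 ≈ 0.090909)
B(K) = -1/11 + K (B(K) = K - 1*1/11 = K - 1/11 = -1/11 + K)
(2621 + B(7))/(O + a) = (2621 + (-1/11 + 7))/(-864 - 811/1126) = (2621 + 76/11)/(-973675/1126) = (28907/11)*(-1126/973675) = -32549282/10710425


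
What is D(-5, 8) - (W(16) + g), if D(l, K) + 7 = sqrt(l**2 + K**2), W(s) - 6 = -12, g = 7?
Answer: -8 + sqrt(89) ≈ 1.4340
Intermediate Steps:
W(s) = -6 (W(s) = 6 - 12 = -6)
D(l, K) = -7 + sqrt(K**2 + l**2) (D(l, K) = -7 + sqrt(l**2 + K**2) = -7 + sqrt(K**2 + l**2))
D(-5, 8) - (W(16) + g) = (-7 + sqrt(8**2 + (-5)**2)) - (-6 + 7) = (-7 + sqrt(64 + 25)) - 1*1 = (-7 + sqrt(89)) - 1 = -8 + sqrt(89)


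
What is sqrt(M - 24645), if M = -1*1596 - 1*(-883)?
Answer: I*sqrt(25358) ≈ 159.24*I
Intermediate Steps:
M = -713 (M = -1596 + 883 = -713)
sqrt(M - 24645) = sqrt(-713 - 24645) = sqrt(-25358) = I*sqrt(25358)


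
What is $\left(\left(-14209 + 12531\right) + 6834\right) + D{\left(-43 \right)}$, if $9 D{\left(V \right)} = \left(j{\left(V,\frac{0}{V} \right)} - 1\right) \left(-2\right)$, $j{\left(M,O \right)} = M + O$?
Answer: $\frac{46492}{9} \approx 5165.8$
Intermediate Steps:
$D{\left(V \right)} = \frac{2}{9} - \frac{2 V}{9}$ ($D{\left(V \right)} = \frac{\left(\left(V + \frac{0}{V}\right) - 1\right) \left(-2\right)}{9} = \frac{\left(\left(V + 0\right) - 1\right) \left(-2\right)}{9} = \frac{\left(V - 1\right) \left(-2\right)}{9} = \frac{\left(-1 + V\right) \left(-2\right)}{9} = \frac{2 - 2 V}{9} = \frac{2}{9} - \frac{2 V}{9}$)
$\left(\left(-14209 + 12531\right) + 6834\right) + D{\left(-43 \right)} = \left(\left(-14209 + 12531\right) + 6834\right) + \left(\frac{2}{9} - - \frac{86}{9}\right) = \left(-1678 + 6834\right) + \left(\frac{2}{9} + \frac{86}{9}\right) = 5156 + \frac{88}{9} = \frac{46492}{9}$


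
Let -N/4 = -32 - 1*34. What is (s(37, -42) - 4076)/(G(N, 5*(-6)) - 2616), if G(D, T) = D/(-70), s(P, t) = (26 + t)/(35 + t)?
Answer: 35645/22923 ≈ 1.5550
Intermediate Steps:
s(P, t) = (26 + t)/(35 + t)
N = 264 (N = -4*(-32 - 1*34) = -4*(-32 - 34) = -4*(-66) = 264)
G(D, T) = -D/70 (G(D, T) = D*(-1/70) = -D/70)
(s(37, -42) - 4076)/(G(N, 5*(-6)) - 2616) = ((26 - 42)/(35 - 42) - 4076)/(-1/70*264 - 2616) = (-16/(-7) - 4076)/(-132/35 - 2616) = (-⅐*(-16) - 4076)/(-91692/35) = (16/7 - 4076)*(-35/91692) = -28516/7*(-35/91692) = 35645/22923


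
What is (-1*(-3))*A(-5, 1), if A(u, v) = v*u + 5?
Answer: 0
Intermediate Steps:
A(u, v) = 5 + u*v (A(u, v) = u*v + 5 = 5 + u*v)
(-1*(-3))*A(-5, 1) = (-1*(-3))*(5 - 5*1) = 3*(5 - 5) = 3*0 = 0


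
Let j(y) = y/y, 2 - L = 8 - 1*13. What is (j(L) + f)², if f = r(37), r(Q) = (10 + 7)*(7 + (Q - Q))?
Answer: 14400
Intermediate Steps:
L = 7 (L = 2 - (8 - 1*13) = 2 - (8 - 13) = 2 - 1*(-5) = 2 + 5 = 7)
r(Q) = 119 (r(Q) = 17*(7 + 0) = 17*7 = 119)
f = 119
j(y) = 1
(j(L) + f)² = (1 + 119)² = 120² = 14400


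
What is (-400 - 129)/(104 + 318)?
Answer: -529/422 ≈ -1.2536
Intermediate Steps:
(-400 - 129)/(104 + 318) = -529/422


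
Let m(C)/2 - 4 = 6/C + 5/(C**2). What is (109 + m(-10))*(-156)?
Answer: -90402/5 ≈ -18080.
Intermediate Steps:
m(C) = 8 + 10/C**2 + 12/C (m(C) = 8 + 2*(6/C + 5/(C**2)) = 8 + 2*(6/C + 5/C**2) = 8 + 2*(5/C**2 + 6/C) = 8 + (10/C**2 + 12/C) = 8 + 10/C**2 + 12/C)
(109 + m(-10))*(-156) = (109 + (8 + 10/(-10)**2 + 12/(-10)))*(-156) = (109 + (8 + 10*(1/100) + 12*(-1/10)))*(-156) = (109 + (8 + 1/10 - 6/5))*(-156) = (109 + 69/10)*(-156) = (1159/10)*(-156) = -90402/5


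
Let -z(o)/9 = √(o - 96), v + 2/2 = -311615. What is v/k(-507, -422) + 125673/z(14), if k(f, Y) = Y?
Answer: 155808/211 + 41891*I*√82/246 ≈ 738.43 + 1542.0*I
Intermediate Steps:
v = -311616 (v = -1 - 311615 = -311616)
z(o) = -9*√(-96 + o) (z(o) = -9*√(o - 96) = -9*√(-96 + o))
v/k(-507, -422) + 125673/z(14) = -311616/(-422) + 125673/((-9*√(-96 + 14))) = -311616*(-1/422) + 125673/((-9*I*√82)) = 155808/211 + 125673/((-9*I*√82)) = 155808/211 + 125673*(I*√82/738) = 155808/211 + 41891*I*√82/246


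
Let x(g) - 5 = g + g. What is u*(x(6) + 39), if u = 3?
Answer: 168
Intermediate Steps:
x(g) = 5 + 2*g (x(g) = 5 + (g + g) = 5 + 2*g)
u*(x(6) + 39) = 3*((5 + 2*6) + 39) = 3*((5 + 12) + 39) = 3*(17 + 39) = 3*56 = 168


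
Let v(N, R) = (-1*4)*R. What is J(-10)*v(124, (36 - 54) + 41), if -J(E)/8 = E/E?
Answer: 736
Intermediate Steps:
J(E) = -8 (J(E) = -8*E/E = -8*1 = -8)
v(N, R) = -4*R
J(-10)*v(124, (36 - 54) + 41) = -(-32)*((36 - 54) + 41) = -(-32)*(-18 + 41) = -(-32)*23 = -8*(-92) = 736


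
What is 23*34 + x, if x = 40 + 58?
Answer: 880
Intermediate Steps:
x = 98
23*34 + x = 23*34 + 98 = 782 + 98 = 880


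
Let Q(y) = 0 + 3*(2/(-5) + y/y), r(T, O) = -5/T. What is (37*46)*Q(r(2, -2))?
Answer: 15318/5 ≈ 3063.6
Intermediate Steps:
Q(y) = 9/5 (Q(y) = 0 + 3*(2*(-⅕) + 1) = 0 + 3*(-⅖ + 1) = 0 + 3*(⅗) = 0 + 9/5 = 9/5)
(37*46)*Q(r(2, -2)) = (37*46)*(9/5) = 1702*(9/5) = 15318/5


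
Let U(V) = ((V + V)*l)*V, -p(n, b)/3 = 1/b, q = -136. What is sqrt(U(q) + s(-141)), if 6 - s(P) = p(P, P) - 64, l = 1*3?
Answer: sqrt(245300567)/47 ≈ 333.24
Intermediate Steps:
l = 3
p(n, b) = -3/b
U(V) = 6*V**2 (U(V) = ((V + V)*3)*V = ((2*V)*3)*V = (6*V)*V = 6*V**2)
s(P) = 70 + 3/P (s(P) = 6 - (-3/P - 64) = 6 - (-64 - 3/P) = 6 + (64 + 3/P) = 70 + 3/P)
sqrt(U(q) + s(-141)) = sqrt(6*(-136)**2 + (70 + 3/(-141))) = sqrt(6*18496 + (70 + 3*(-1/141))) = sqrt(110976 + (70 - 1/47)) = sqrt(110976 + 3289/47) = sqrt(5219161/47) = sqrt(245300567)/47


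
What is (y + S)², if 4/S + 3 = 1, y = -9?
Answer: 121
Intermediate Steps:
S = -2 (S = 4/(-3 + 1) = 4/(-2) = 4*(-½) = -2)
(y + S)² = (-9 - 2)² = (-11)² = 121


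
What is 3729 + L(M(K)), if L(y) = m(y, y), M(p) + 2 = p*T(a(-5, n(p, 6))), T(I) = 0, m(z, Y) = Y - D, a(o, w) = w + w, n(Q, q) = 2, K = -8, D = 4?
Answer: 3723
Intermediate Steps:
a(o, w) = 2*w
m(z, Y) = -4 + Y (m(z, Y) = Y - 1*4 = Y - 4 = -4 + Y)
M(p) = -2 (M(p) = -2 + p*0 = -2 + 0 = -2)
L(y) = -4 + y
3729 + L(M(K)) = 3729 + (-4 - 2) = 3729 - 6 = 3723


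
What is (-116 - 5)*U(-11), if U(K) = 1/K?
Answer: 11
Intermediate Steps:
(-116 - 5)*U(-11) = (-116 - 5)/(-11) = -121*(-1/11) = 11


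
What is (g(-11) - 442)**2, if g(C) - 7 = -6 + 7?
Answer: 188356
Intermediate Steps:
g(C) = 8 (g(C) = 7 + (-6 + 7) = 7 + 1 = 8)
(g(-11) - 442)**2 = (8 - 442)**2 = (-434)**2 = 188356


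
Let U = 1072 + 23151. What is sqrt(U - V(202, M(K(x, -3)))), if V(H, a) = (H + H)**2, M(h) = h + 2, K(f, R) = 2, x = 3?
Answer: I*sqrt(138993) ≈ 372.82*I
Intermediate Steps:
M(h) = 2 + h
V(H, a) = 4*H**2 (V(H, a) = (2*H)**2 = 4*H**2)
U = 24223
sqrt(U - V(202, M(K(x, -3)))) = sqrt(24223 - 4*202**2) = sqrt(24223 - 4*40804) = sqrt(24223 - 1*163216) = sqrt(24223 - 163216) = sqrt(-138993) = I*sqrt(138993)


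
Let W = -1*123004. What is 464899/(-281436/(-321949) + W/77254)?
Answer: -5781448642368677/8929479026 ≈ -6.4746e+5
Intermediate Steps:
W = -123004
464899/(-281436/(-321949) + W/77254) = 464899/(-281436/(-321949) - 123004/77254) = 464899/(-281436*(-1/321949) - 123004*1/77254) = 464899/(281436/321949 - 61502/38627) = 464899/(-8929479026/12435924023) = 464899*(-12435924023/8929479026) = -5781448642368677/8929479026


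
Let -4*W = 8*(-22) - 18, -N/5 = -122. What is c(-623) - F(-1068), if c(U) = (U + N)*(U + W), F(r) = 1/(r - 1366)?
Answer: 9089165/1217 ≈ 7468.5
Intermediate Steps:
N = 610 (N = -5*(-122) = 610)
W = 97/2 (W = -(8*(-22) - 18)/4 = -(-176 - 18)/4 = -¼*(-194) = 97/2 ≈ 48.500)
F(r) = 1/(-1366 + r)
c(U) = (610 + U)*(97/2 + U) (c(U) = (U + 610)*(U + 97/2) = (610 + U)*(97/2 + U))
c(-623) - F(-1068) = (29585 + (-623)² + (1317/2)*(-623)) - 1/(-1366 - 1068) = (29585 + 388129 - 820491/2) - 1/(-2434) = 14937/2 - 1*(-1/2434) = 14937/2 + 1/2434 = 9089165/1217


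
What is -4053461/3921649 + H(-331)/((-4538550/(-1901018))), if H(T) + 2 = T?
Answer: -416825595533776/2966433344825 ≈ -140.51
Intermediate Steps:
H(T) = -2 + T
-4053461/3921649 + H(-331)/((-4538550/(-1901018))) = -4053461/3921649 + (-2 - 331)/((-4538550/(-1901018))) = -4053461*1/3921649 - 333/((-4538550*(-1/1901018))) = -4053461/3921649 - 333/2269275/950509 = -4053461/3921649 - 333*950509/2269275 = -4053461/3921649 - 105506499/756425 = -416825595533776/2966433344825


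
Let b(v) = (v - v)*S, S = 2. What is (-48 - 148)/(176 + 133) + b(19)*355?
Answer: -196/309 ≈ -0.63430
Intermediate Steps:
b(v) = 0 (b(v) = (v - v)*2 = 0*2 = 0)
(-48 - 148)/(176 + 133) + b(19)*355 = (-48 - 148)/(176 + 133) + 0*355 = -196/309 + 0 = -196/309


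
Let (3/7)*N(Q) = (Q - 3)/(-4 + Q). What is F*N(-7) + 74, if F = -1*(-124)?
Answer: 11122/33 ≈ 337.03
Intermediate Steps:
F = 124
N(Q) = 7*(-3 + Q)/(3*(-4 + Q)) (N(Q) = 7*((Q - 3)/(-4 + Q))/3 = 7*((-3 + Q)/(-4 + Q))/3 = 7*(-3 + Q)/(3*(-4 + Q)))
F*N(-7) + 74 = 124*(7*(-3 - 7)/(3*(-4 - 7))) + 74 = 124*((7/3)*(-10)/(-11)) + 74 = 124*((7/3)*(-1/11)*(-10)) + 74 = 124*(70/33) + 74 = 8680/33 + 74 = 11122/33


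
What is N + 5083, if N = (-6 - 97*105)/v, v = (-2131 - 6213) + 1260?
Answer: 36018163/7084 ≈ 5084.4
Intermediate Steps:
v = -7084 (v = -8344 + 1260 = -7084)
N = 10191/7084 (N = (-6 - 97*105)/(-7084) = (-6 - 10185)*(-1/7084) = -10191*(-1/7084) = 10191/7084 ≈ 1.4386)
N + 5083 = 10191/7084 + 5083 = 36018163/7084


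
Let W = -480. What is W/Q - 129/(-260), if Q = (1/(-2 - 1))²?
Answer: -1123071/260 ≈ -4319.5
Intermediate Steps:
Q = ⅑ (Q = (1/(-3))² = (-⅓)² = ⅑ ≈ 0.11111)
W/Q - 129/(-260) = -480/⅑ - 129/(-260) = -480*9 - 129*(-1/260) = -4320 + 129/260 = -1123071/260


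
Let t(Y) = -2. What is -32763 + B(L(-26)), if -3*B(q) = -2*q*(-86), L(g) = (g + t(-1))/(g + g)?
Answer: -1278961/39 ≈ -32794.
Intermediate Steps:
L(g) = (-2 + g)/(2*g) (L(g) = (g - 2)/(g + g) = (-2 + g)/((2*g)) = (-2 + g)*(1/(2*g)) = (-2 + g)/(2*g))
B(q) = -172*q/3 (B(q) = -(-2*q)*(-86)/3 = -172*q/3)
-32763 + B(L(-26)) = -32763 - 86*(-2 - 26)/(3*(-26)) = -32763 - 86*(-1)*(-28)/(3*26) = -32763 - 172/3*7/13 = -32763 - 1204/39 = -1278961/39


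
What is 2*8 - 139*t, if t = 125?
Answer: -17359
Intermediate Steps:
2*8 - 139*t = 2*8 - 139*125 = 16 - 17375 = -17359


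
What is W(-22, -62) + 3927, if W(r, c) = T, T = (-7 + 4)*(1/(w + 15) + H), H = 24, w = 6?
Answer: 26984/7 ≈ 3854.9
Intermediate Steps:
T = -505/7 (T = (-7 + 4)*(1/(6 + 15) + 24) = -3*(1/21 + 24) = -3*505/21 = -505/7 ≈ -72.143)
W(r, c) = -505/7
W(-22, -62) + 3927 = -505/7 + 3927 = 26984/7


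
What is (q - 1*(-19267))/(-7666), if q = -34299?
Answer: 7516/3833 ≈ 1.9609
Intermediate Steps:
(q - 1*(-19267))/(-7666) = (-34299 - 1*(-19267))/(-7666) = (-34299 + 19267)*(-1/7666) = -15032*(-1/7666) = 7516/3833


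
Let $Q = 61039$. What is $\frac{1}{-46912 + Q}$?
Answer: $\frac{1}{14127} \approx 7.0786 \cdot 10^{-5}$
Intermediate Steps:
$\frac{1}{-46912 + Q} = \frac{1}{-46912 + 61039} = \frac{1}{14127}$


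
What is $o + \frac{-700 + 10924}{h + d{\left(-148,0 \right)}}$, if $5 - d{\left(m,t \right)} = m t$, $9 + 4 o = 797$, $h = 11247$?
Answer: $\frac{556717}{2813} \approx 197.91$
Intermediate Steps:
$o = 197$ ($o = - \frac{9}{4} + \frac{1}{4} \cdot 797 = - \frac{9}{4} + \frac{797}{4} = 197$)
$d{\left(m,t \right)} = 5 - m t$
$o + \frac{-700 + 10924}{h + d{\left(-148,0 \right)}} = 197 + \frac{-700 + 10924}{11247 + \left(5 - \left(-148\right) 0\right)} = 197 + \frac{10224}{11247 + \left(5 + 0\right)} = 197 + \frac{10224}{11247 + 5} = 197 + \frac{10224}{11252} = 197 + 10224 \cdot \frac{1}{11252} = 197 + \frac{2556}{2813} = \frac{556717}{2813}$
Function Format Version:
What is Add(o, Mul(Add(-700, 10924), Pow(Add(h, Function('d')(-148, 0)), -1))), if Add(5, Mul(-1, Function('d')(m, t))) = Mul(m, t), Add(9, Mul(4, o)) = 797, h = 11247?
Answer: Rational(556717, 2813) ≈ 197.91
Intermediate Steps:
o = 197 (o = Add(Rational(-9, 4), Mul(Rational(1, 4), 797)) = Add(Rational(-9, 4), Rational(797, 4)) = 197)
Function('d')(m, t) = Add(5, Mul(-1, m, t)) (Function('d')(m, t) = Add(5, Mul(-1, Mul(m, t))) = Add(5, Mul(-1, m, t)))
Add(o, Mul(Add(-700, 10924), Pow(Add(h, Function('d')(-148, 0)), -1))) = Add(197, Mul(Add(-700, 10924), Pow(Add(11247, Add(5, Mul(-1, -148, 0))), -1))) = Add(197, Mul(10224, Pow(Add(11247, Add(5, 0)), -1))) = Add(197, Mul(10224, Pow(Add(11247, 5), -1))) = Add(197, Mul(10224, Pow(11252, -1))) = Add(197, Mul(10224, Rational(1, 11252))) = Add(197, Rational(2556, 2813)) = Rational(556717, 2813)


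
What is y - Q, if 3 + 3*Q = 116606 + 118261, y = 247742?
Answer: 169454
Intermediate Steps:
Q = 78288 (Q = -1 + (116606 + 118261)/3 = -1 + (⅓)*234867 = -1 + 78289 = 78288)
y - Q = 247742 - 1*78288 = 247742 - 78288 = 169454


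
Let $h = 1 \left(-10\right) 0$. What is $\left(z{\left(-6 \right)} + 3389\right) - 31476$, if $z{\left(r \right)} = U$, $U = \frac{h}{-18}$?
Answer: $-28087$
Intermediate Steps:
$h = 0$ ($h = \left(-10\right) 0 = 0$)
$U = 0$ ($U = \frac{0}{-18} = 0 \left(- \frac{1}{18}\right) = 0$)
$z{\left(r \right)} = 0$
$\left(z{\left(-6 \right)} + 3389\right) - 31476 = \left(0 + 3389\right) - 31476 = 3389 - 31476 = -28087$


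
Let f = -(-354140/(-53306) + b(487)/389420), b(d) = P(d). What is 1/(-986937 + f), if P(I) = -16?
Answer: -2594802815/2560924144370893 ≈ -1.0132e-6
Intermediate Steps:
b(d) = -16
f = -17238543238/2594802815 (f = -(-354140/(-53306) - 16/389420) = -(-354140*(-1/53306) - 16*1/389420) = -(177070/26653 - 4/97355) = -1*17238543238/2594802815 = -17238543238/2594802815 ≈ -6.6435)
1/(-986937 + f) = 1/(-986937 - 17238543238/2594802815) = 1/(-2560924144370893/2594802815) = -2594802815/2560924144370893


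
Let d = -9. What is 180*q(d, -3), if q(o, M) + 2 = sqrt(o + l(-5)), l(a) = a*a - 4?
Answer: -360 + 360*sqrt(3) ≈ 263.54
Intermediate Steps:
l(a) = -4 + a**2 (l(a) = a**2 - 4 = -4 + a**2)
q(o, M) = -2 + sqrt(21 + o) (q(o, M) = -2 + sqrt(o + (-4 + (-5)**2)) = -2 + sqrt(o + (-4 + 25)) = -2 + sqrt(o + 21) = -2 + sqrt(21 + o))
180*q(d, -3) = 180*(-2 + sqrt(21 - 9)) = 180*(-2 + sqrt(12)) = 180*(-2 + 2*sqrt(3)) = -360 + 360*sqrt(3)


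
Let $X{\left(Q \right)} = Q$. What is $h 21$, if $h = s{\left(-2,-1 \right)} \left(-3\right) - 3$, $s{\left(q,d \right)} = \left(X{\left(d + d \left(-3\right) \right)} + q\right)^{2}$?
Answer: $-63$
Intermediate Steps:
$s{\left(q,d \right)} = \left(q - 2 d\right)^{2}$ ($s{\left(q,d \right)} = \left(\left(d + d \left(-3\right)\right) + q\right)^{2} = \left(\left(d - 3 d\right) + q\right)^{2} = \left(- 2 d + q\right)^{2} = \left(q - 2 d\right)^{2}$)
$h = -3$ ($h = \left(\left(-1\right) \left(-2\right) + 2 \left(-1\right)\right)^{2} \left(-3\right) - 3 = \left(2 - 2\right)^{2} \left(-3\right) - 3 = 0^{2} \left(-3\right) - 3 = 0 \left(-3\right) - 3 = 0 - 3 = -3$)
$h 21 = \left(-3\right) 21 = -63$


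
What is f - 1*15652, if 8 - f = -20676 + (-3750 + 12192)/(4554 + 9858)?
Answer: 12085457/2402 ≈ 5031.4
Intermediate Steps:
f = 49681561/2402 (f = 8 - (-20676 + (-3750 + 12192)/(4554 + 9858)) = 8 - (-20676 + 8442/14412) = 8 - (-20676 + 8442*(1/14412)) = 8 - (-20676 + 1407/2402) = 8 - 1*(-49662345/2402) = 8 + 49662345/2402 = 49681561/2402 ≈ 20683.)
f - 1*15652 = 49681561/2402 - 1*15652 = 49681561/2402 - 15652 = 12085457/2402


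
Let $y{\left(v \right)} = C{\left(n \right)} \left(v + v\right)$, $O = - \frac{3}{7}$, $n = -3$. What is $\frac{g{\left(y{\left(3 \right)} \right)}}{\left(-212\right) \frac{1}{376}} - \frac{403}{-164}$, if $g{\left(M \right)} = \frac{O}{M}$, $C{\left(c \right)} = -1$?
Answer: $\frac{141805}{60844} \approx 2.3306$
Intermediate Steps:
$O = - \frac{3}{7}$ ($O = \left(-3\right) \frac{1}{7} = - \frac{3}{7} \approx -0.42857$)
$y{\left(v \right)} = - 2 v$ ($y{\left(v \right)} = - (v + v) = - 2 v$)
$g{\left(M \right)} = - \frac{3}{7 M}$
$\frac{g{\left(y{\left(3 \right)} \right)}}{\left(-212\right) \frac{1}{376}} - \frac{403}{-164} = \frac{\left(- \frac{3}{7}\right) \frac{1}{\left(-2\right) 3}}{\left(-212\right) \frac{1}{376}} - \frac{403}{-164} = \frac{\left(- \frac{3}{7}\right) \frac{1}{-6}}{\left(-212\right) \frac{1}{376}} - - \frac{403}{164} = \frac{\left(- \frac{3}{7}\right) \left(- \frac{1}{6}\right)}{- \frac{53}{94}} + \frac{403}{164} = \frac{1}{14} \left(- \frac{94}{53}\right) + \frac{403}{164} = - \frac{47}{371} + \frac{403}{164} = \frac{141805}{60844}$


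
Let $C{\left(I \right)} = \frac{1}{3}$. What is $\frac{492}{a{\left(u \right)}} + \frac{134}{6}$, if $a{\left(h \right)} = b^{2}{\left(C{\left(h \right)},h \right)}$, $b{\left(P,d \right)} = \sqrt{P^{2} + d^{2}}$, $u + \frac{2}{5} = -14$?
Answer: $\frac{3459727}{140043} \approx 24.705$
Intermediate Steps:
$C{\left(I \right)} = \frac{1}{3}$
$u = - \frac{72}{5}$ ($u = - \frac{2}{5} - 14 = - \frac{72}{5} \approx -14.4$)
$a{\left(h \right)} = \frac{1}{9} + h^{2}$ ($a{\left(h \right)} = \left(\sqrt{\left(\frac{1}{3}\right)^{2} + h^{2}}\right)^{2} = \left(\sqrt{\frac{1}{9} + h^{2}}\right)^{2} = \frac{1}{9} + h^{2}$)
$\frac{492}{a{\left(u \right)}} + \frac{134}{6} = \frac{492}{\frac{1}{9} + \left(- \frac{72}{5}\right)^{2}} + \frac{134}{6} = \frac{492}{\frac{1}{9} + \frac{5184}{25}} + 134 \cdot \frac{1}{6} = \frac{492}{\frac{46681}{225}} + \frac{67}{3} = 492 \cdot \frac{225}{46681} + \frac{67}{3} = \frac{110700}{46681} + \frac{67}{3} = \frac{3459727}{140043}$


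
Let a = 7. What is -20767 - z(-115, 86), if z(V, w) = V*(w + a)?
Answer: -10072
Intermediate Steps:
z(V, w) = V*(7 + w) (z(V, w) = V*(w + 7) = V*(7 + w))
-20767 - z(-115, 86) = -20767 - (-115)*(7 + 86) = -20767 - (-115)*93 = -20767 - 1*(-10695) = -20767 + 10695 = -10072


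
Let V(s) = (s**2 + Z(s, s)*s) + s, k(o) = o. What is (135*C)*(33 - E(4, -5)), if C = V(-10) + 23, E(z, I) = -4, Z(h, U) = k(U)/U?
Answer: 514485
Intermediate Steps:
Z(h, U) = 1 (Z(h, U) = U/U = 1)
V(s) = s**2 + 2*s (V(s) = (s**2 + 1*s) + s = (s**2 + s) + s = (s + s**2) + s = s**2 + 2*s)
C = 103 (C = -10*(2 - 10) + 23 = -10*(-8) + 23 = 80 + 23 = 103)
(135*C)*(33 - E(4, -5)) = (135*103)*(33 - 1*(-4)) = 13905*(33 + 4) = 13905*37 = 514485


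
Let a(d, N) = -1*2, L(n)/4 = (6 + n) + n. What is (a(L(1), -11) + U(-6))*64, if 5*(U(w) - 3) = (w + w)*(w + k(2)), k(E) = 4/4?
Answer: 832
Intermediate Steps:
k(E) = 1 (k(E) = 4*(¼) = 1)
L(n) = 24 + 8*n (L(n) = 4*((6 + n) + n) = 4*(6 + 2*n) = 24 + 8*n)
a(d, N) = -2
U(w) = 3 + 2*w*(1 + w)/5 (U(w) = 3 + ((w + w)*(w + 1))/5 = 3 + ((2*w)*(1 + w))/5 = 3 + (2*w*(1 + w))/5 = 3 + 2*w*(1 + w)/5)
(a(L(1), -11) + U(-6))*64 = (-2 + (3 + (⅖)*(-6) + (⅖)*(-6)²))*64 = (-2 + (3 - 12/5 + (⅖)*36))*64 = (-2 + (3 - 12/5 + 72/5))*64 = (-2 + 15)*64 = 13*64 = 832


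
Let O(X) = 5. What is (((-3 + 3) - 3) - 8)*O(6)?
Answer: -55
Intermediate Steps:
(((-3 + 3) - 3) - 8)*O(6) = (((-3 + 3) - 3) - 8)*5 = ((0 - 3) - 8)*5 = (-3 - 8)*5 = -11*5 = -55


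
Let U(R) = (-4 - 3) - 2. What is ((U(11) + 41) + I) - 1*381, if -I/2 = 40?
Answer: -429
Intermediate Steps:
I = -80 (I = -2*40 = -80)
U(R) = -9 (U(R) = -7 - 2 = -9)
((U(11) + 41) + I) - 1*381 = ((-9 + 41) - 80) - 1*381 = (32 - 80) - 381 = -48 - 381 = -429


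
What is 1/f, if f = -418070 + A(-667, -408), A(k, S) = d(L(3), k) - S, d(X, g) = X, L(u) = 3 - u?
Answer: -1/417662 ≈ -2.3943e-6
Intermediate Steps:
A(k, S) = -S (A(k, S) = (3 - 1*3) - S = (3 - 3) - S = 0 - S = -S)
f = -417662 (f = -418070 - 1*(-408) = -418070 + 408 = -417662)
1/f = 1/(-417662) = -1/417662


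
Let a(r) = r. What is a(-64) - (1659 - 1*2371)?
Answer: 648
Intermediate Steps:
a(-64) - (1659 - 1*2371) = -64 - (1659 - 1*2371) = -64 - (1659 - 2371) = -64 - 1*(-712) = -64 + 712 = 648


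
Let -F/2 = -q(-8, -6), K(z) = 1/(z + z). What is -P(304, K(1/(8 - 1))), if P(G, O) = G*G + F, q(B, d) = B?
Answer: -92400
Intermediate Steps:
K(z) = 1/(2*z)
F = -16 (F = -(-2)*(-8) = -2*8 = -16)
P(G, O) = -16 + G² (P(G, O) = G*G - 16 = G² - 16 = -16 + G²)
-P(304, K(1/(8 - 1))) = -(-16 + 304²) = -(-16 + 92416) = -1*92400 = -92400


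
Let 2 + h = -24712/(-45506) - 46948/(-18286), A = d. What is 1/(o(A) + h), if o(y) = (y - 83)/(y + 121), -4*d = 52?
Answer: 1872276111/414875816 ≈ 4.5129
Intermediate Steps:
d = -13 (d = -1/4*52 = -13)
A = -13
h = 231013472/208030679 (h = -2 + (-24712/(-45506) - 46948/(-18286)) = -2 + (-24712*(-1/45506) - 46948*(-1/18286)) = -2 + (12356/22753 + 23474/9143) = -2 + 647074830/208030679 = 231013472/208030679 ≈ 1.1105)
o(y) = (-83 + y)/(121 + y)
1/(o(A) + h) = 1/((-83 - 13)/(121 - 13) + 231013472/208030679) = 1/(-96/108 + 231013472/208030679) = 1/((1/108)*(-96) + 231013472/208030679) = 1/(-8/9 + 231013472/208030679) = 1/(414875816/1872276111) = 1872276111/414875816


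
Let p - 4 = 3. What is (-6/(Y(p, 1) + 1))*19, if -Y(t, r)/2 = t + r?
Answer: 38/5 ≈ 7.6000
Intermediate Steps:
p = 7 (p = 4 + 3 = 7)
Y(t, r) = -2*r - 2*t (Y(t, r) = -2*(t + r) = -2*(r + t) = -2*r - 2*t)
(-6/(Y(p, 1) + 1))*19 = (-6/((-2*1 - 2*7) + 1))*19 = (-6/((-2 - 14) + 1))*19 = (-6/(-16 + 1))*19 = (-6/(-15))*19 = -1/15*(-6)*19 = (⅖)*19 = 38/5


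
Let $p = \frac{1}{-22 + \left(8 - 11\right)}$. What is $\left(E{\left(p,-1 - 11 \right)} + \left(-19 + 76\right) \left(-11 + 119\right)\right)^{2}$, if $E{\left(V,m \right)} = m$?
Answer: $37748736$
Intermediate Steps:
$p = - \frac{1}{25}$ ($p = \frac{1}{-22 + \left(8 - 11\right)} = \frac{1}{-22 - 3} = \frac{1}{-25} = - \frac{1}{25} \approx -0.04$)
$\left(E{\left(p,-1 - 11 \right)} + \left(-19 + 76\right) \left(-11 + 119\right)\right)^{2} = \left(\left(-1 - 11\right) + \left(-19 + 76\right) \left(-11 + 119\right)\right)^{2} = \left(-12 + 57 \cdot 108\right)^{2} = \left(-12 + 6156\right)^{2} = 6144^{2} = 37748736$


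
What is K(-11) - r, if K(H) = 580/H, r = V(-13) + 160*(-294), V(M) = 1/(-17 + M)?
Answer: 15505811/330 ≈ 46987.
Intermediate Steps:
r = -1411201/30 (r = 1/(-17 - 13) + 160*(-294) = 1/(-30) - 47040 = -1/30 - 47040 = -1411201/30 ≈ -47040.)
K(-11) - r = 580/(-11) - 1*(-1411201/30) = 580*(-1/11) + 1411201/30 = -580/11 + 1411201/30 = 15505811/330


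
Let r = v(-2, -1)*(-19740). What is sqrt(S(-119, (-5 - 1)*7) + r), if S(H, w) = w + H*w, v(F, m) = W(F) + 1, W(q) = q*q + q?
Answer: 2*I*sqrt(13566) ≈ 232.95*I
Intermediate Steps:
W(q) = q + q**2 (W(q) = q**2 + q = q + q**2)
v(F, m) = 1 + F*(1 + F) (v(F, m) = F*(1 + F) + 1 = 1 + F*(1 + F))
r = -59220 (r = (1 - 2*(1 - 2))*(-19740) = (1 - 2*(-1))*(-19740) = (1 + 2)*(-19740) = 3*(-19740) = -59220)
sqrt(S(-119, (-5 - 1)*7) + r) = sqrt(((-5 - 1)*7)*(1 - 119) - 59220) = sqrt(-6*7*(-118) - 59220) = sqrt(-42*(-118) - 59220) = sqrt(4956 - 59220) = sqrt(-54264) = 2*I*sqrt(13566)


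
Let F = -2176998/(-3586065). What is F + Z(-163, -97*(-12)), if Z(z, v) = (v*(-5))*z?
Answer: 1133986199966/1195355 ≈ 9.4866e+5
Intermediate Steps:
Z(z, v) = -5*v*z (Z(z, v) = (-5*v)*z = -5*v*z)
F = 725666/1195355 (F = -2176998*(-1/3586065) = 725666/1195355 ≈ 0.60707)
F + Z(-163, -97*(-12)) = 725666/1195355 - 5*(-97*(-12))*(-163) = 725666/1195355 - 5*1164*(-163) = 725666/1195355 + 948660 = 1133986199966/1195355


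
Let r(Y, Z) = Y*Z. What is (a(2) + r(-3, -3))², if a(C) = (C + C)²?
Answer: 625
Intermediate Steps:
a(C) = 4*C² (a(C) = (2*C)² = 4*C²)
(a(2) + r(-3, -3))² = (4*2² - 3*(-3))² = (4*4 + 9)² = (16 + 9)² = 25² = 625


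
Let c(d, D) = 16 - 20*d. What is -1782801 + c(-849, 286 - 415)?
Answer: -1765805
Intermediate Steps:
-1782801 + c(-849, 286 - 415) = -1782801 + (16 - 20*(-849)) = -1782801 + (16 + 16980) = -1782801 + 16996 = -1765805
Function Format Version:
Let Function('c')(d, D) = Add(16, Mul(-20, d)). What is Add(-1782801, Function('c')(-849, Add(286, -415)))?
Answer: -1765805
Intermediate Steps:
Add(-1782801, Function('c')(-849, Add(286, -415))) = Add(-1782801, Add(16, Mul(-20, -849))) = Add(-1782801, Add(16, 16980)) = Add(-1782801, 16996) = -1765805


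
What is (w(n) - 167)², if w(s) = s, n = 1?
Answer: 27556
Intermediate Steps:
(w(n) - 167)² = (1 - 167)² = (-166)² = 27556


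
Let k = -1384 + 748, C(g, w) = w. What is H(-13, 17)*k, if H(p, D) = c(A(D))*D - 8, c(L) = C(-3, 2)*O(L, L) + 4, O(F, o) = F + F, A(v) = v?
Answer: -773376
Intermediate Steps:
O(F, o) = 2*F
c(L) = 4 + 4*L (c(L) = 2*(2*L) + 4 = 4*L + 4 = 4 + 4*L)
k = -636
H(p, D) = -8 + D*(4 + 4*D) (H(p, D) = (4 + 4*D)*D - 8 = D*(4 + 4*D) - 8 = -8 + D*(4 + 4*D))
H(-13, 17)*k = (-8 + 4*17*(1 + 17))*(-636) = (-8 + 4*17*18)*(-636) = (-8 + 1224)*(-636) = 1216*(-636) = -773376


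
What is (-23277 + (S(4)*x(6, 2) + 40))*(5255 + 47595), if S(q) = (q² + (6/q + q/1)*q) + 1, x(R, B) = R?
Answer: -1215708550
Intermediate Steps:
S(q) = 1 + q² + q*(q + 6/q) (S(q) = (q² + (6/q + q*1)*q) + 1 = (q² + (6/q + q)*q) + 1 = (q² + (q + 6/q)*q) + 1 = (q² + q*(q + 6/q)) + 1 = 1 + q² + q*(q + 6/q))
(-23277 + (S(4)*x(6, 2) + 40))*(5255 + 47595) = (-23277 + ((7 + 2*4²)*6 + 40))*(5255 + 47595) = (-23277 + ((7 + 2*16)*6 + 40))*52850 = (-23277 + ((7 + 32)*6 + 40))*52850 = (-23277 + (39*6 + 40))*52850 = (-23277 + (234 + 40))*52850 = (-23277 + 274)*52850 = -23003*52850 = -1215708550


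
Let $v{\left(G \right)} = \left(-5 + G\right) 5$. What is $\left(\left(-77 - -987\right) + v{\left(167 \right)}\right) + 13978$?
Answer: $15698$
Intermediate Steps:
$v{\left(G \right)} = -25 + 5 G$
$\left(\left(-77 - -987\right) + v{\left(167 \right)}\right) + 13978 = \left(\left(-77 - -987\right) + \left(-25 + 5 \cdot 167\right)\right) + 13978 = \left(\left(-77 + 987\right) + \left(-25 + 835\right)\right) + 13978 = \left(910 + 810\right) + 13978 = 1720 + 13978 = 15698$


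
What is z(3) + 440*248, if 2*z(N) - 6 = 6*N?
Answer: 109132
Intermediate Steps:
z(N) = 3 + 3*N (z(N) = 3 + (6*N)/2 = 3 + 3*N)
z(3) + 440*248 = (3 + 3*3) + 440*248 = (3 + 9) + 109120 = 12 + 109120 = 109132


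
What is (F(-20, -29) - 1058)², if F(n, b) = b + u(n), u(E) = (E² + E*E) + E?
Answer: 94249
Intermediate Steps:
u(E) = E + 2*E² (u(E) = (E² + E²) + E = 2*E² + E = E + 2*E²)
F(n, b) = b + n*(1 + 2*n)
(F(-20, -29) - 1058)² = ((-29 - 20*(1 + 2*(-20))) - 1058)² = ((-29 - 20*(1 - 40)) - 1058)² = ((-29 - 20*(-39)) - 1058)² = ((-29 + 780) - 1058)² = (751 - 1058)² = (-307)² = 94249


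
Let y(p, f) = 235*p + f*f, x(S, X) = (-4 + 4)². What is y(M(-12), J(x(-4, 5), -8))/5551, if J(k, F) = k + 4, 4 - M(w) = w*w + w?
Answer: -30064/5551 ≈ -5.4160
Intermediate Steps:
M(w) = 4 - w - w² (M(w) = 4 - (w*w + w) = 4 - (w² + w) = 4 - (w + w²) = 4 + (-w - w²) = 4 - w - w²)
x(S, X) = 0 (x(S, X) = 0² = 0)
J(k, F) = 4 + k
y(p, f) = f² + 235*p (y(p, f) = 235*p + f² = f² + 235*p)
y(M(-12), J(x(-4, 5), -8))/5551 = ((4 + 0)² + 235*(4 - 1*(-12) - 1*(-12)²))/5551 = (4² + 235*(4 + 12 - 1*144))*(1/5551) = (16 + 235*(4 + 12 - 144))*(1/5551) = (16 + 235*(-128))*(1/5551) = (16 - 30080)*(1/5551) = -30064*1/5551 = -30064/5551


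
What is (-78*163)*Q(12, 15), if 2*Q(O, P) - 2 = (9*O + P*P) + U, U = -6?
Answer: -2091453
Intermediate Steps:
Q(O, P) = -2 + P²/2 + 9*O/2 (Q(O, P) = 1 + ((9*O + P*P) - 6)/2 = 1 + ((9*O + P²) - 6)/2 = 1 + ((P² + 9*O) - 6)/2 = 1 + (-6 + P² + 9*O)/2 = 1 + (-3 + P²/2 + 9*O/2) = -2 + P²/2 + 9*O/2)
(-78*163)*Q(12, 15) = (-78*163)*(-2 + (½)*15² + (9/2)*12) = -12714*(-2 + (½)*225 + 54) = -12714*(-2 + 225/2 + 54) = -12714*329/2 = -2091453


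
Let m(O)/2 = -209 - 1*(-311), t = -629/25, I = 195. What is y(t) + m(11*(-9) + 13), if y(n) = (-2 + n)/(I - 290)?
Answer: 485179/2375 ≈ 204.29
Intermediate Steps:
t = -629/25 (t = -629*1/25 = -629/25 ≈ -25.160)
y(n) = 2/95 - n/95 (y(n) = (-2 + n)/(195 - 290) = (-2 + n)/(-95) = (-2 + n)*(-1/95) = 2/95 - n/95)
m(O) = 204 (m(O) = 2*(-209 - 1*(-311)) = 2*(-209 + 311) = 2*102 = 204)
y(t) + m(11*(-9) + 13) = (2/95 - 1/95*(-629/25)) + 204 = (2/95 + 629/2375) + 204 = 679/2375 + 204 = 485179/2375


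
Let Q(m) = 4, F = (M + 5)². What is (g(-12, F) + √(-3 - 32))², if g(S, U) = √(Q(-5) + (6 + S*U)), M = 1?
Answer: -457 - 2*√14770 ≈ -700.06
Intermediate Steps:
F = 36 (F = (1 + 5)² = 6² = 36)
g(S, U) = √(10 + S*U) (g(S, U) = √(4 + (6 + S*U)) = √(10 + S*U))
(g(-12, F) + √(-3 - 32))² = (√(10 - 12*36) + √(-3 - 32))² = (√(10 - 432) + √(-35))² = (√(-422) + I*√35)² = (I*√422 + I*√35)² = (I*√35 + I*√422)²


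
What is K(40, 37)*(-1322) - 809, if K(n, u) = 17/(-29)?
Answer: -987/29 ≈ -34.034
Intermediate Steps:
K(n, u) = -17/29 (K(n, u) = 17*(-1/29) = -17/29)
K(40, 37)*(-1322) - 809 = -17/29*(-1322) - 809 = 22474/29 - 809 = -987/29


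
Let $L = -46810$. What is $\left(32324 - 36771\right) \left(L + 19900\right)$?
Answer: $119668770$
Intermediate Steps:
$\left(32324 - 36771\right) \left(L + 19900\right) = \left(32324 - 36771\right) \left(-46810 + 19900\right) = \left(-4447\right) \left(-26910\right) = 119668770$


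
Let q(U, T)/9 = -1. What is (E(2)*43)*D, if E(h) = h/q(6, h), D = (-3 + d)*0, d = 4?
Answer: 0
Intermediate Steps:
q(U, T) = -9 (q(U, T) = 9*(-1) = -9)
D = 0 (D = (-3 + 4)*0 = 1*0 = 0)
E(h) = -h/9 (E(h) = h/(-9) = h*(-⅑) = -h/9)
(E(2)*43)*D = (-⅑*2*43)*0 = -2/9*43*0 = -86/9*0 = 0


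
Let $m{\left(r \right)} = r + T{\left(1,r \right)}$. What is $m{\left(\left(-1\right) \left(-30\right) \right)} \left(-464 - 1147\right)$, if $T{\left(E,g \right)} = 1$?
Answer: $-49941$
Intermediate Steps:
$m{\left(r \right)} = 1 + r$ ($m{\left(r \right)} = r + 1 = 1 + r$)
$m{\left(\left(-1\right) \left(-30\right) \right)} \left(-464 - 1147\right) = \left(1 - -30\right) \left(-464 - 1147\right) = \left(1 + 30\right) \left(-1611\right) = 31 \left(-1611\right) = -49941$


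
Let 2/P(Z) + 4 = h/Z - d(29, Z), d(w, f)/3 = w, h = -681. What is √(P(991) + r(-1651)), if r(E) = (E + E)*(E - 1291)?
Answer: √20050459461600203/45431 ≈ 3116.8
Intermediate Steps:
d(w, f) = 3*w
r(E) = 2*E*(-1291 + E) (r(E) = (2*E)*(-1291 + E) = 2*E*(-1291 + E))
P(Z) = 2/(-91 - 681/Z) (P(Z) = 2/(-4 + (-681/Z - 3*29)) = 2/(-4 + (-681/Z - 1*87)) = 2/(-4 + (-681/Z - 87)) = 2/(-4 + (-87 - 681/Z)) = 2/(-91 - 681/Z))
√(P(991) + r(-1651)) = √(-2*991/(681 + 91*991) + 2*(-1651)*(-1291 - 1651)) = √(-2*991/(681 + 90181) + 2*(-1651)*(-2942)) = √(-2*991/90862 + 9714484) = √(-2*991*1/90862 + 9714484) = √(-991/45431 + 9714484) = √(441338721613/45431) = √20050459461600203/45431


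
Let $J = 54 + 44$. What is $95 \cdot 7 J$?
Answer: $65170$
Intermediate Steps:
$J = 98$
$95 \cdot 7 J = 95 \cdot 7 \cdot 98 = 665 \cdot 98 = 65170$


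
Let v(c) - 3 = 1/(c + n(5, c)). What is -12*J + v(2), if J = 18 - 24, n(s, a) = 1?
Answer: 226/3 ≈ 75.333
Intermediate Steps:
J = -6
v(c) = 3 + 1/(1 + c) (v(c) = 3 + 1/(c + 1) = 3 + 1/(1 + c))
-12*J + v(2) = -12*(-6) + (4 + 3*2)/(1 + 2) = 72 + (4 + 6)/3 = 72 + (1/3)*10 = 72 + 10/3 = 226/3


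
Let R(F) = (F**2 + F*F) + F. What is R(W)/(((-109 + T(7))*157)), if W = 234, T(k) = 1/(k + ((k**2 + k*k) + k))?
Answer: -315168/49141 ≈ -6.4135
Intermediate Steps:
T(k) = 1/(2*k + 2*k**2) (T(k) = 1/(k + ((k**2 + k**2) + k)) = 1/(k + (2*k**2 + k)) = 1/(k + (k + 2*k**2)) = 1/(2*k + 2*k**2))
R(F) = F + 2*F**2 (R(F) = (F**2 + F**2) + F = 2*F**2 + F = F + 2*F**2)
R(W)/(((-109 + T(7))*157)) = (234*(1 + 2*234))/(((-109 + (1/2)/(7*(1 + 7)))*157)) = (234*(1 + 468))/(((-109 + (1/2)*(1/7)/8)*157)) = (234*469)/(((-109 + (1/2)*(1/7)*(1/8))*157)) = 109746/(((-109 + 1/112)*157)) = 109746/((-12207/112*157)) = 109746/(-1916499/112) = 109746*(-112/1916499) = -315168/49141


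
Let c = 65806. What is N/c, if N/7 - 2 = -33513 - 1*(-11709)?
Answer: -76307/32903 ≈ -2.3191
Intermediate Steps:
N = -152614 (N = 14 + 7*(-33513 - 1*(-11709)) = 14 + 7*(-33513 + 11709) = 14 + 7*(-21804) = 14 - 152628 = -152614)
N/c = -152614/65806 = -152614*1/65806 = -76307/32903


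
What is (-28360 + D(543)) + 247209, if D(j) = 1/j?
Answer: 118835008/543 ≈ 2.1885e+5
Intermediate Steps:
(-28360 + D(543)) + 247209 = (-28360 + 1/543) + 247209 = -15399479/543 + 247209 = 118835008/543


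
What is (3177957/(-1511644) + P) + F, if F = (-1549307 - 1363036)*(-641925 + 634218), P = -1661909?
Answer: 33926983591375291/1511644 ≈ 2.2444e+10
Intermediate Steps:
F = 22445427501 (F = -2912343*(-7707) = 22445427501)
(3177957/(-1511644) + P) + F = (3177957/(-1511644) - 1661909) + 22445427501 = (3177957*(-1/1511644) - 1661909) + 22445427501 = (-3177957/1511644 - 1661909) + 22445427501 = -2512217946353/1511644 + 22445427501 = 33926983591375291/1511644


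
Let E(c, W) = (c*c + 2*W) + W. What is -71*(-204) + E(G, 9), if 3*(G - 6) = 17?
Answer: 131824/9 ≈ 14647.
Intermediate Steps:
G = 35/3 (G = 6 + (⅓)*17 = 6 + 17/3 = 35/3 ≈ 11.667)
E(c, W) = c² + 3*W (E(c, W) = (c² + 2*W) + W = c² + 3*W)
-71*(-204) + E(G, 9) = -71*(-204) + ((35/3)² + 3*9) = 14484 + (1225/9 + 27) = 14484 + 1468/9 = 131824/9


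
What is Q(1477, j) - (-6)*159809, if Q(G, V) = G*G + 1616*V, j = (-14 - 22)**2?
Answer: 5234719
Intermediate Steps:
j = 1296 (j = (-36)**2 = 1296)
Q(G, V) = G**2 + 1616*V
Q(1477, j) - (-6)*159809 = (1477**2 + 1616*1296) - (-6)*159809 = (2181529 + 2094336) - 1*(-958854) = 4275865 + 958854 = 5234719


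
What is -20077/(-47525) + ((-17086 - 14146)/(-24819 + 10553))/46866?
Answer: 3356193219553/7943689167225 ≈ 0.42250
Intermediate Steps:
-20077/(-47525) + ((-17086 - 14146)/(-24819 + 10553))/46866 = -20077*(-1/47525) - 31232/(-14266)*(1/46866) = 20077/47525 - 31232*(-1/14266)*(1/46866) = 20077/47525 + (15616/7133)*(1/46866) = 20077/47525 + 7808/167147589 = 3356193219553/7943689167225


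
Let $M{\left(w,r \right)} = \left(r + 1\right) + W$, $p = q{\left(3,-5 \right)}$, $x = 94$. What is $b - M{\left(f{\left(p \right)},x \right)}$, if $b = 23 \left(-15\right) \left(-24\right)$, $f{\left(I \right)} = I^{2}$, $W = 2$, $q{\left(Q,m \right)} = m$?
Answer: $8183$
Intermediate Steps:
$p = -5$
$M{\left(w,r \right)} = 3 + r$ ($M{\left(w,r \right)} = \left(r + 1\right) + 2 = \left(1 + r\right) + 2 = 3 + r$)
$b = 8280$ ($b = \left(-345\right) \left(-24\right) = 8280$)
$b - M{\left(f{\left(p \right)},x \right)} = 8280 - \left(3 + 94\right) = 8280 - 97 = 8183$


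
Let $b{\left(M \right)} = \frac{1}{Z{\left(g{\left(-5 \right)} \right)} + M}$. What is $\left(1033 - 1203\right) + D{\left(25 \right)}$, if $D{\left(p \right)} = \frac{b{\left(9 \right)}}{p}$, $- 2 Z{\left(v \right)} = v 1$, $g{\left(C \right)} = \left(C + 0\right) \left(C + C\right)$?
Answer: $- \frac{68001}{400} \approx -170.0$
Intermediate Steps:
$g{\left(C \right)} = 2 C^{2}$ ($g{\left(C \right)} = C 2 C = 2 C^{2}$)
$Z{\left(v \right)} = - \frac{v}{2}$ ($Z{\left(v \right)} = - \frac{v 1}{2} = - \frac{v}{2}$)
$b{\left(M \right)} = \frac{1}{-25 + M}$ ($b{\left(M \right)} = \frac{1}{- \frac{2 \left(-5\right)^{2}}{2} + M} = \frac{1}{- \frac{2 \cdot 25}{2} + M} = \frac{1}{\left(- \frac{1}{2}\right) 50 + M} = \frac{1}{-25 + M}$)
$D{\left(p \right)} = - \frac{1}{16 p}$ ($D{\left(p \right)} = \frac{1}{\left(-25 + 9\right) p} = \frac{1}{\left(-16\right) p} = - \frac{1}{16 p}$)
$\left(1033 - 1203\right) + D{\left(25 \right)} = \left(1033 - 1203\right) - \frac{1}{16 \cdot 25} = -170 - \frac{1}{400} = - \frac{68001}{400}$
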